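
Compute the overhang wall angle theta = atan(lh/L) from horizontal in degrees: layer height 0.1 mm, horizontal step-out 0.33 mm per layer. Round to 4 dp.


angle = atan(0.1/0.33) = 16.8584 degrees


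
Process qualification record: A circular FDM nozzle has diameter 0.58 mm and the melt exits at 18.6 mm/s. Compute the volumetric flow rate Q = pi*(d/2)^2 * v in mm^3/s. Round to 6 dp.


A = pi*(0.58/2)^2 = 0.26420794 mm^2
Q = 0.26420794 * 18.6 = 4.914268 mm^3/s


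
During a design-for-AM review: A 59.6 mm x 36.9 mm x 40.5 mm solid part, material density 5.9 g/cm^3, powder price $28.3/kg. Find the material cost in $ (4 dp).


V = 59.6 * 36.9 * 40.5 = 89069.22 mm^3 = 89.06922 cm^3
Mass = 89.06922 * 5.9 / 1000 = 0.5255084 kg
Cost = 0.5255084 * 28.3 = 14.8719 $


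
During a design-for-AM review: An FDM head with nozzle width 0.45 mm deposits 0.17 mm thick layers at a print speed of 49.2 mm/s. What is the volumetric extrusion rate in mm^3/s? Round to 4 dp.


Rate = 0.45 * 0.17 * 49.2 = 3.7638 mm^3/s


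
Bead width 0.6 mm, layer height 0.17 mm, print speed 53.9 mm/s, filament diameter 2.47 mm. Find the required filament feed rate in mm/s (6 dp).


Q = 0.6 * 0.17 * 53.9 = 5.4978 mm^3/s
A_fil = pi*(2.47/2)^2 = 4.79163566 mm^2
v_feed = 5.4978 / 4.79163566 = 1.147374 mm/s


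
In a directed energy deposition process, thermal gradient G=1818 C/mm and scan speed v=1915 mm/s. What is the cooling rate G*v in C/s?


CR = 1818 * 1915 = 3481470 C/s


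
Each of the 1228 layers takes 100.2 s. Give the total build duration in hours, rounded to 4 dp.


t = 1228 * 100.2 / 3600 = 34.1793 hrs


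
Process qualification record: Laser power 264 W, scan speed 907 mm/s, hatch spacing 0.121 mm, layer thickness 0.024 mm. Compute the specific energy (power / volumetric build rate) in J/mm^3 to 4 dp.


Build rate = 907 * 0.121 * 0.024 = 2.633928 mm^3/s
SE = 264 / 2.633928 = 100.2305 J/mm^3


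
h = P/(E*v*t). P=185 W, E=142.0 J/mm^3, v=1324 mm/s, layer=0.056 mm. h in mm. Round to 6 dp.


h = 185 / (142.0*1324*0.056) = 0.017571 mm


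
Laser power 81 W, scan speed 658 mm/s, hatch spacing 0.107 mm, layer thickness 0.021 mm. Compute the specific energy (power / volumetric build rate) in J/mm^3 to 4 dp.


Build rate = 658 * 0.107 * 0.021 = 1.478526 mm^3/s
SE = 81 / 1.478526 = 54.7843 J/mm^3


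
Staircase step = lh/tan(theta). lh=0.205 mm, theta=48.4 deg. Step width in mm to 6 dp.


step = 0.205 / tan(48.4) = 0.182008 mm


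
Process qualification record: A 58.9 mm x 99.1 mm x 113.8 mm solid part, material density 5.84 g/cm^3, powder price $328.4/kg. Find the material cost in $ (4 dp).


V = 58.9 * 99.1 * 113.8 = 664249.462 mm^3 = 664.249462 cm^3
Mass = 664.249462 * 5.84 / 1000 = 3.87921686 kg
Cost = 3.87921686 * 328.4 = 1273.9348 $


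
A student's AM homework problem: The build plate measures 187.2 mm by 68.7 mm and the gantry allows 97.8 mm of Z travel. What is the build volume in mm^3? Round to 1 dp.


V = 187.2 * 68.7 * 97.8 = 1257770.6 mm^3


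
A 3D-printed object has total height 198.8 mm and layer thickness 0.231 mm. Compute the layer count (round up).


Layers = ceil(198.8/0.231) = 861


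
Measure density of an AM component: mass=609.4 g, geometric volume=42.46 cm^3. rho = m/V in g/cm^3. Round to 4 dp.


rho = 609.4 / 42.46 = 14.3523 g/cm^3


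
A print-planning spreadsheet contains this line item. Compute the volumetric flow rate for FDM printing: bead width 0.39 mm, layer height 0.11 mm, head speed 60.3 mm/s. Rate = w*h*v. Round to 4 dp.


Rate = 0.39 * 0.11 * 60.3 = 2.5869 mm^3/s


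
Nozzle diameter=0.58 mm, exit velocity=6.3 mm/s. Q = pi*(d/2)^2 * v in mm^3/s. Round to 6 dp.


A = pi*(0.58/2)^2 = 0.26420794 mm^2
Q = 0.26420794 * 6.3 = 1.66451 mm^3/s


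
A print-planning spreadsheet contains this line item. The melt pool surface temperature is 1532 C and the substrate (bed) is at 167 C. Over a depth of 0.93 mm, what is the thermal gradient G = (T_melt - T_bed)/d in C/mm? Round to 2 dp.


G = (1532-167)/0.93 = 1467.74 C/mm


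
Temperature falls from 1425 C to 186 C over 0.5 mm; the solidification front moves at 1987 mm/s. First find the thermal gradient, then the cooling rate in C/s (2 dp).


G = (1425-186)/0.5 = 2478.0 C/mm
CR = 2478.0 * 1987 = 4923786.0 C/s


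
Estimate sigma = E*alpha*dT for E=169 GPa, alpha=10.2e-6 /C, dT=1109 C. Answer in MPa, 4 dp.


sigma = 169*1000 * 10.2e-6 * 1109 = 1911.6942 MPa


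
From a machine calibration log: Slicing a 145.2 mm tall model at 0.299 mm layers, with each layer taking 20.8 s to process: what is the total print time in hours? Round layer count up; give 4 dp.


Layers = ceil(145.2/0.299) = 486
t = 486 * 20.8 / 3600 = 2.808 hrs


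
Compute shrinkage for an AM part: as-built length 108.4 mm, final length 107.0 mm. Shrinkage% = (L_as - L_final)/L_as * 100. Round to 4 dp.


Shrinkage = ((108.4-107.0)/108.4)*100 = 1.2915 %


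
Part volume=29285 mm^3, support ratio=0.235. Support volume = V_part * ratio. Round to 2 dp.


V_support = 29285 * 0.235 = 6881.98 mm^3


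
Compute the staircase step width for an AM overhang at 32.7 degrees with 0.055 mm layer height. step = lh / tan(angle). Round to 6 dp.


step = 0.055 / tan(32.7) = 0.085671 mm


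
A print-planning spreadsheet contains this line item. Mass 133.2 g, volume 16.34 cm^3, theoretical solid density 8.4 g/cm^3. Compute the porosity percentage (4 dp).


rho_part = 133.2 / 16.34 = 8.15177479 g/cm^3
Porosity = (1 - 8.15177479/8.4)*100 = 2.9551 %


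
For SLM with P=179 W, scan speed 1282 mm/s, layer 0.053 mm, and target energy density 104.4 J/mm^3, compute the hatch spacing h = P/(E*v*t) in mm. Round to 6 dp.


h = 179 / (104.4*1282*0.053) = 0.025234 mm


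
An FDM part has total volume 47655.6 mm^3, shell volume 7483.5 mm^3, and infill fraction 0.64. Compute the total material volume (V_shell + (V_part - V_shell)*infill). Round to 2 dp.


V_infill = (47655.6 - 7483.5) * 0.64 = 25710.14
V_total = 7483.5 + 25710.14 = 33193.64 mm^3


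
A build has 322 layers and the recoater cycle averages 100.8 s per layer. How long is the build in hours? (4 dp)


t = 322 * 100.8 / 3600 = 9.016 hrs


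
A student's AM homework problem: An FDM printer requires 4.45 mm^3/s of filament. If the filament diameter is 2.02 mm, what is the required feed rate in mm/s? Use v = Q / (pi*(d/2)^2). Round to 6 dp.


A = pi*(2.02/2)^2 = 3.204739
v = 4.45 / 3.204739 = 1.388569 mm/s


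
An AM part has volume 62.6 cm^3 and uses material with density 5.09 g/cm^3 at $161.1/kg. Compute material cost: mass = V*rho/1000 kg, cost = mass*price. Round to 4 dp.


Mass = 62.6*5.09/1000 = 0.318634 kg
Cost = 0.318634 * 161.1 = 51.3319 $


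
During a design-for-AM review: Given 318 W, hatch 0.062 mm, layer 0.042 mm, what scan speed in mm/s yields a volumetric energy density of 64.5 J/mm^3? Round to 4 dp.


v = 318 / (64.5*0.062*0.042) = 1893.3305 mm/s


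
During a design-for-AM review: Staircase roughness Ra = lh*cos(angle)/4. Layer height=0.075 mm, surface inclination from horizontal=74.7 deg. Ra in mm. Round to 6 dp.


Ra = 0.075 * cos(74.7) / 4 = 0.004948 mm


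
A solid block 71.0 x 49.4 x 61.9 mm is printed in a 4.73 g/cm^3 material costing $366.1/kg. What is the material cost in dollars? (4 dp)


V = 71.0 * 49.4 * 61.9 = 217108.06 mm^3 = 217.10806 cm^3
Mass = 217.10806 * 4.73 / 1000 = 1.02692112 kg
Cost = 1.02692112 * 366.1 = 375.9558 $


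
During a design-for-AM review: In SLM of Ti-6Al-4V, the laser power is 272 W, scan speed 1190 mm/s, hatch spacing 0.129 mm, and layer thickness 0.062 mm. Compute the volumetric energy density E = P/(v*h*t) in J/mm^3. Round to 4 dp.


E = 272 / (1190*0.129*0.062) = 28.5786 J/mm^3


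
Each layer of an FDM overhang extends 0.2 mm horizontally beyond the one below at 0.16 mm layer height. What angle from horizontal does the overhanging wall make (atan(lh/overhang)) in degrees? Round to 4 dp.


angle = atan(0.16/0.2) = 38.6598 degrees


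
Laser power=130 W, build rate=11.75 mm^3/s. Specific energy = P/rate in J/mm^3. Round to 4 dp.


SE = 130 / 11.75 = 11.0638 J/mm^3


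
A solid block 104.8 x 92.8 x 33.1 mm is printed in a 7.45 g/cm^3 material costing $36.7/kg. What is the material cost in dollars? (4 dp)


V = 104.8 * 92.8 * 33.1 = 321912.064 mm^3 = 321.912064 cm^3
Mass = 321.912064 * 7.45 / 1000 = 2.39824488 kg
Cost = 2.39824488 * 36.7 = 88.0156 $


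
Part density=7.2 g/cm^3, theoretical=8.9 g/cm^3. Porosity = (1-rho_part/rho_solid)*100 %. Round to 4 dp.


Porosity = (1-7.2/8.9)*100 = 19.1011 %


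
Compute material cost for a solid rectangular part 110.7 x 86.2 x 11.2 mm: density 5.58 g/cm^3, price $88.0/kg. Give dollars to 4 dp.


V = 110.7 * 86.2 * 11.2 = 106874.208 mm^3 = 106.874208 cm^3
Mass = 106.874208 * 5.58 / 1000 = 0.59635808 kg
Cost = 0.59635808 * 88.0 = 52.4795 $


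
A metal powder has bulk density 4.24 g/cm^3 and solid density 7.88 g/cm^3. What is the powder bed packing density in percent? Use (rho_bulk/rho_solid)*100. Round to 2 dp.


Packing = (4.24/7.88)*100 = 53.81 %


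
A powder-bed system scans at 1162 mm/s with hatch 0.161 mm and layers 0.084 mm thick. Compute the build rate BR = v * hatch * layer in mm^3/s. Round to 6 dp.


Rate = 1162 * 0.161 * 0.084 = 15.714888 mm^3/s


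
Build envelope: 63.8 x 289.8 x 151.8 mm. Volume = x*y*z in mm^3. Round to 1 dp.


V = 63.8 * 289.8 * 151.8 = 2806666.6 mm^3


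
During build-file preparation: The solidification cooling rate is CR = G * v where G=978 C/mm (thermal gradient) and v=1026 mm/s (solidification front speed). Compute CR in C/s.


CR = 978 * 1026 = 1003428 C/s


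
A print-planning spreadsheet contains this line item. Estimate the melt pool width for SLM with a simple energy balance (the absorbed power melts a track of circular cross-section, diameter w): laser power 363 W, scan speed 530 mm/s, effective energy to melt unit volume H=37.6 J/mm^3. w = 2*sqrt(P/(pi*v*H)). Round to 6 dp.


w = 2*sqrt(363/(pi*530*37.6)) = 0.152292 mm


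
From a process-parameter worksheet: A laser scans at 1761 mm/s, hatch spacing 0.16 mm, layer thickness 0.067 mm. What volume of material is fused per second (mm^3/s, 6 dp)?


Rate = 1761 * 0.16 * 0.067 = 18.87792 mm^3/s


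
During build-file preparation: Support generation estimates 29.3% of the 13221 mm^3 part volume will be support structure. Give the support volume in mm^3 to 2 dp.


V_support = 13221 * 0.293 = 3873.75 mm^3


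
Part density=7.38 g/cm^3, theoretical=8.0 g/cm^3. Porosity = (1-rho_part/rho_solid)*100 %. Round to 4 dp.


Porosity = (1-7.38/8.0)*100 = 7.75 %


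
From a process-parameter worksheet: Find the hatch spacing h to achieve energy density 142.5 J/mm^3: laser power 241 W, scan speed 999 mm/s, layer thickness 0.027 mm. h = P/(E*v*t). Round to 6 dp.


h = 241 / (142.5*999*0.027) = 0.062701 mm


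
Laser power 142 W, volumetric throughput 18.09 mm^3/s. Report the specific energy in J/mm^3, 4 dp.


SE = 142 / 18.09 = 7.8496 J/mm^3


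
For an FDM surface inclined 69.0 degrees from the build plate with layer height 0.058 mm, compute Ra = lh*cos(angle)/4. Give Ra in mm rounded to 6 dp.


Ra = 0.058 * cos(69.0) / 4 = 0.005196 mm


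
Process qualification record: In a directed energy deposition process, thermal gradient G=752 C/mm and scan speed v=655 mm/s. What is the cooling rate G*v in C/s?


CR = 752 * 655 = 492560 C/s


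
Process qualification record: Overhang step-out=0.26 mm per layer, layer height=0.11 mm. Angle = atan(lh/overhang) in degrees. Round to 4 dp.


angle = atan(0.11/0.26) = 22.9321 degrees


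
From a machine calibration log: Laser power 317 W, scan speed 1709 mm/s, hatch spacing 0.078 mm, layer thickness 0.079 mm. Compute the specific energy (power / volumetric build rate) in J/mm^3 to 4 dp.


Build rate = 1709 * 0.078 * 0.079 = 10.530858 mm^3/s
SE = 317 / 10.530858 = 30.102 J/mm^3


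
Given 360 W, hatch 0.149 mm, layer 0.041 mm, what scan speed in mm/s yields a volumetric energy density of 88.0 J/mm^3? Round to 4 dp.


v = 360 / (88.0*0.149*0.041) = 669.6528 mm/s


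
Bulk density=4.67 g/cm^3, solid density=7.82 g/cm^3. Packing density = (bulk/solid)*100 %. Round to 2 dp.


Packing = (4.67/7.82)*100 = 59.72 %


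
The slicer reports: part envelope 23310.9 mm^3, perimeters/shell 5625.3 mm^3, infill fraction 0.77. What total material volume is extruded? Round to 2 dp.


V_infill = (23310.9 - 5625.3) * 0.77 = 13617.91
V_total = 5625.3 + 13617.91 = 19243.21 mm^3


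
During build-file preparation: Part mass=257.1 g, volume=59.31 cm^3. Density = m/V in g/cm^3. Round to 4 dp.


rho = 257.1 / 59.31 = 4.3349 g/cm^3


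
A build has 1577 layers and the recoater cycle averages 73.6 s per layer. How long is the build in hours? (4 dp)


t = 1577 * 73.6 / 3600 = 32.2409 hrs


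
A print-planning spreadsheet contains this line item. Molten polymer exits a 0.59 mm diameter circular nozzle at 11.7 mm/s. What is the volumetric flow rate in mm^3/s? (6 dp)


A = pi*(0.59/2)^2 = 0.2733971 mm^2
Q = 0.2733971 * 11.7 = 3.198746 mm^3/s


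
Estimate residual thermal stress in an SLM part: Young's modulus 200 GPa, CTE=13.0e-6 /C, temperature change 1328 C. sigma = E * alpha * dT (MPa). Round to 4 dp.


sigma = 200*1000 * 13.0e-6 * 1328 = 3452.8 MPa


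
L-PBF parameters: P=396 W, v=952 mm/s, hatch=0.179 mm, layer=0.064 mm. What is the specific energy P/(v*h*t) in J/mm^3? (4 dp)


Build rate = 952 * 0.179 * 0.064 = 10.906112 mm^3/s
SE = 396 / 10.906112 = 36.3099 J/mm^3


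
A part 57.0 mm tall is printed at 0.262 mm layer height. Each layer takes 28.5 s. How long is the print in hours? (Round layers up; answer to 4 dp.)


Layers = ceil(57.0/0.262) = 218
t = 218 * 28.5 / 3600 = 1.7258 hrs


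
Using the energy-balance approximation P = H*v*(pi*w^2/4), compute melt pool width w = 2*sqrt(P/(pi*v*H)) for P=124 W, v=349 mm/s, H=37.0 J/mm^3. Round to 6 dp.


w = 2*sqrt(124/(pi*349*37.0)) = 0.110574 mm


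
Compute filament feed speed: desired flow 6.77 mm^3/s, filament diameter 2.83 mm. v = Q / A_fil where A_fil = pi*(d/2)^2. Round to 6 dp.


A = pi*(2.83/2)^2 = 6.290175
v = 6.77 / 6.290175 = 1.076282 mm/s


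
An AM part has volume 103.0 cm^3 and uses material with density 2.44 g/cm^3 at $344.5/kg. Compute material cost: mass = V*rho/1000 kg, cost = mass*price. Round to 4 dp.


Mass = 103.0*2.44/1000 = 0.25132 kg
Cost = 0.25132 * 344.5 = 86.5797 $


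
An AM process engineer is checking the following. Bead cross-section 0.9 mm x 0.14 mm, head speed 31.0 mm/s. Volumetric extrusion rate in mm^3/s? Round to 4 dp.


Rate = 0.9 * 0.14 * 31.0 = 3.906 mm^3/s


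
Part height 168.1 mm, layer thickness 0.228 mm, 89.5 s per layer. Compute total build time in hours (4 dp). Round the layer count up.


Layers = ceil(168.1/0.228) = 738
t = 738 * 89.5 / 3600 = 18.3475 hrs


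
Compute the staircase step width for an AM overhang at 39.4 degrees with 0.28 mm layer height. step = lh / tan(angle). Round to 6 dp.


step = 0.28 / tan(39.4) = 0.340878 mm


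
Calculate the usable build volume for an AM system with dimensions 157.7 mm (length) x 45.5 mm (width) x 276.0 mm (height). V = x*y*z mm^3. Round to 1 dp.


V = 157.7 * 45.5 * 276.0 = 1980396.6 mm^3


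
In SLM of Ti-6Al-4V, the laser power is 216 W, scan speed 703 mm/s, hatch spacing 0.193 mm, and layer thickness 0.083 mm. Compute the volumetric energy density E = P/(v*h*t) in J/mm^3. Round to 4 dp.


E = 216 / (703*0.193*0.083) = 19.1806 J/mm^3


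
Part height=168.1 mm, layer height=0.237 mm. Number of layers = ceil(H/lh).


Layers = ceil(168.1/0.237) = 710


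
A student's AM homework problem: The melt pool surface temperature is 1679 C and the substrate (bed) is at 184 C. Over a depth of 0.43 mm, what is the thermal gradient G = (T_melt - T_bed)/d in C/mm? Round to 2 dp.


G = (1679-184)/0.43 = 3476.74 C/mm


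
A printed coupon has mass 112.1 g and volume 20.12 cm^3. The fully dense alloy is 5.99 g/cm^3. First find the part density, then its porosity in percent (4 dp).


rho_part = 112.1 / 20.12 = 5.57157058 g/cm^3
Porosity = (1 - 5.57157058/5.99)*100 = 6.9855 %


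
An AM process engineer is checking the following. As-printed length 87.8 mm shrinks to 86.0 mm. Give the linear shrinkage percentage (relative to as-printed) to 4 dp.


Shrinkage = ((87.8-86.0)/87.8)*100 = 2.0501 %


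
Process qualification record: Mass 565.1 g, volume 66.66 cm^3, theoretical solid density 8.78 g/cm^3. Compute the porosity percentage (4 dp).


rho_part = 565.1 / 66.66 = 8.47734773 g/cm^3
Porosity = (1 - 8.47734773/8.78)*100 = 3.4471 %


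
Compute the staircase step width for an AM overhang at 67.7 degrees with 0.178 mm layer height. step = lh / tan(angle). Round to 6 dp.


step = 0.178 / tan(67.7) = 0.073003 mm


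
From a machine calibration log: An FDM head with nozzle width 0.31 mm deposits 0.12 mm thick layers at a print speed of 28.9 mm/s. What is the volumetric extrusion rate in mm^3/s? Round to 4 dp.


Rate = 0.31 * 0.12 * 28.9 = 1.0751 mm^3/s


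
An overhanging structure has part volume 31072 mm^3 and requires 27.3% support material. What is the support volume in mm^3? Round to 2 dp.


V_support = 31072 * 0.273 = 8482.66 mm^3


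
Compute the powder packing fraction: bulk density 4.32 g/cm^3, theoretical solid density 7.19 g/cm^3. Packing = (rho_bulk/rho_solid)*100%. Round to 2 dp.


Packing = (4.32/7.19)*100 = 60.08 %


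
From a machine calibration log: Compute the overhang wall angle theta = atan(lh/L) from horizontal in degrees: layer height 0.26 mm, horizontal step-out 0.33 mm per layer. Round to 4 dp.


angle = atan(0.26/0.33) = 38.2338 degrees


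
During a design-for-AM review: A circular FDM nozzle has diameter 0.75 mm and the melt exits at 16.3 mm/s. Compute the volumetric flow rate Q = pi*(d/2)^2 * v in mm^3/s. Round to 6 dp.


A = pi*(0.75/2)^2 = 0.44178647 mm^2
Q = 0.44178647 * 16.3 = 7.201119 mm^3/s


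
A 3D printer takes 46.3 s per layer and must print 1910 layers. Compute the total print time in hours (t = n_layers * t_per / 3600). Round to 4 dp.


t = 1910 * 46.3 / 3600 = 24.5647 hrs


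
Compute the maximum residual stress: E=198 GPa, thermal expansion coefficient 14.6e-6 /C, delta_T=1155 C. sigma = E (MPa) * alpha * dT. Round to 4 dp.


sigma = 198*1000 * 14.6e-6 * 1155 = 3338.874 MPa


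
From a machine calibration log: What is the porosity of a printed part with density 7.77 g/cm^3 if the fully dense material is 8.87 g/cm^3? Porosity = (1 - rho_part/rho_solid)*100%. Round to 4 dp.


Porosity = (1-7.77/8.87)*100 = 12.4014 %


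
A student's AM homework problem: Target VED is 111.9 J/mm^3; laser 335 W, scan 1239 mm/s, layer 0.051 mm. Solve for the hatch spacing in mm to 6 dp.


h = 335 / (111.9*1239*0.051) = 0.047378 mm


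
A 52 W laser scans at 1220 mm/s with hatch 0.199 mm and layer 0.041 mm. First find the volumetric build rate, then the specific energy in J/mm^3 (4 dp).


Build rate = 1220 * 0.199 * 0.041 = 9.95398 mm^3/s
SE = 52 / 9.95398 = 5.224 J/mm^3


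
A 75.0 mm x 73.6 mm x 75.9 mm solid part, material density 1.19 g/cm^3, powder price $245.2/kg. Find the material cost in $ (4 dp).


V = 75.0 * 73.6 * 75.9 = 418968.0 mm^3 = 418.968 cm^3
Mass = 418.968 * 1.19 / 1000 = 0.49857192 kg
Cost = 0.49857192 * 245.2 = 122.2498 $


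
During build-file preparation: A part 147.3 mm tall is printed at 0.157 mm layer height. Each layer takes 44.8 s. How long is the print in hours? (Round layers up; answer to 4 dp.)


Layers = ceil(147.3/0.157) = 939
t = 939 * 44.8 / 3600 = 11.6853 hrs


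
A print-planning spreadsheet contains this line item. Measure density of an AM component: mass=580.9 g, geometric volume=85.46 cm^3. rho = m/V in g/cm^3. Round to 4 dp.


rho = 580.9 / 85.46 = 6.7973 g/cm^3


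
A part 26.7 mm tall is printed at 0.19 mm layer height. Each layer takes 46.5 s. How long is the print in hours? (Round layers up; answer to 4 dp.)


Layers = ceil(26.7/0.19) = 141
t = 141 * 46.5 / 3600 = 1.8213 hrs


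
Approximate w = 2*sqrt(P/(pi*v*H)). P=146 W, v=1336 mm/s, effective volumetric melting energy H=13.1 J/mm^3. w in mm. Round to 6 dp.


w = 2*sqrt(146/(pi*1336*13.1)) = 0.103061 mm


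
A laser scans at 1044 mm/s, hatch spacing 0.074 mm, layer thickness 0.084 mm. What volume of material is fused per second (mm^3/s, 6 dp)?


Rate = 1044 * 0.074 * 0.084 = 6.489504 mm^3/s


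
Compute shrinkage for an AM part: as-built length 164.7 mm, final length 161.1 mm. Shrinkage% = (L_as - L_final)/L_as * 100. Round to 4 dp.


Shrinkage = ((164.7-161.1)/164.7)*100 = 2.1858 %


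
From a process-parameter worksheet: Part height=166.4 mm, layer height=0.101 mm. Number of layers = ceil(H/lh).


Layers = ceil(166.4/0.101) = 1648


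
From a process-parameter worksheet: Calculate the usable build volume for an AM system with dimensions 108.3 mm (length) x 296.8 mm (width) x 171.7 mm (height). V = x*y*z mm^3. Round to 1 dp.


V = 108.3 * 296.8 * 171.7 = 5519028.6 mm^3


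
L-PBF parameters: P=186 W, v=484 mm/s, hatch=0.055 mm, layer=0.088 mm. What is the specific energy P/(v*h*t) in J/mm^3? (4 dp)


Build rate = 484 * 0.055 * 0.088 = 2.34256 mm^3/s
SE = 186 / 2.34256 = 79.4003 J/mm^3


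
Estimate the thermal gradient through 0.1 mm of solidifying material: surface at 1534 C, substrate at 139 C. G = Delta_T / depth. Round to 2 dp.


G = (1534-139)/0.1 = 13950.0 C/mm


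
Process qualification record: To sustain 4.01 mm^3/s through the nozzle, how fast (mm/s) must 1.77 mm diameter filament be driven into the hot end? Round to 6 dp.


A = pi*(1.77/2)^2 = 2.460574
v = 4.01 / 2.460574 = 1.629701 mm/s


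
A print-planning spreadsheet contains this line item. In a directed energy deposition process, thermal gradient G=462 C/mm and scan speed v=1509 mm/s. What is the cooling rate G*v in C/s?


CR = 462 * 1509 = 697158 C/s


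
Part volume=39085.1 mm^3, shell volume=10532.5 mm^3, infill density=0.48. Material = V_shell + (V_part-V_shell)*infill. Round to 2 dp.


V_infill = (39085.1 - 10532.5) * 0.48 = 13705.25
V_total = 10532.5 + 13705.25 = 24237.75 mm^3


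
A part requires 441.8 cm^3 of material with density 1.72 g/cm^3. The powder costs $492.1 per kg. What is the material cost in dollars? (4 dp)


Mass = 441.8*1.72/1000 = 0.759896 kg
Cost = 0.759896 * 492.1 = 373.9448 $


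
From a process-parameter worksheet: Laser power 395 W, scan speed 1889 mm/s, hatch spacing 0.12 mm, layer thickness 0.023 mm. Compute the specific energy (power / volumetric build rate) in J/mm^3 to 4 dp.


Build rate = 1889 * 0.12 * 0.023 = 5.21364 mm^3/s
SE = 395 / 5.21364 = 75.7628 J/mm^3


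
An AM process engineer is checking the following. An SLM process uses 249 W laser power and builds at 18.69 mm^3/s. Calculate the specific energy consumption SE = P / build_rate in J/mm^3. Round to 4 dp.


SE = 249 / 18.69 = 13.3226 J/mm^3


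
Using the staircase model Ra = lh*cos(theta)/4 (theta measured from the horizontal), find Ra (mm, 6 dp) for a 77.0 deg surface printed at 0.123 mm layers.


Ra = 0.123 * cos(77.0) / 4 = 0.006917 mm


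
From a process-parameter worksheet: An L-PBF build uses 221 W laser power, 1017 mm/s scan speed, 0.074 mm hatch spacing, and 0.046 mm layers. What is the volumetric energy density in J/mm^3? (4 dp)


E = 221 / (1017*0.074*0.046) = 63.8384 J/mm^3


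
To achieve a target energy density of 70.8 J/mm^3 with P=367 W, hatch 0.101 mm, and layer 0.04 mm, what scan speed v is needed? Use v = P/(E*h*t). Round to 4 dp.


v = 367 / (70.8*0.101*0.04) = 1283.0732 mm/s


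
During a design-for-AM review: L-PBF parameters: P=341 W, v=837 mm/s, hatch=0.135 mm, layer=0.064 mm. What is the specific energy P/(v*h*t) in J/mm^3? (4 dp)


Build rate = 837 * 0.135 * 0.064 = 7.23168 mm^3/s
SE = 341 / 7.23168 = 47.1536 J/mm^3


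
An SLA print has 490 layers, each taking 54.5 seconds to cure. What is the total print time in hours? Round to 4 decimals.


t = 490 * 54.5 / 3600 = 7.4181 hrs


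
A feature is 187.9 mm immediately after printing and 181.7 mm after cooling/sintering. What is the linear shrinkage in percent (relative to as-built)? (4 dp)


Shrinkage = ((187.9-181.7)/187.9)*100 = 3.2996 %


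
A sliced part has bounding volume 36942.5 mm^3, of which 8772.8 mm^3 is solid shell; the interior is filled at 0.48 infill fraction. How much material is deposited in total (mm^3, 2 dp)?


V_infill = (36942.5 - 8772.8) * 0.48 = 13521.46
V_total = 8772.8 + 13521.46 = 22294.26 mm^3


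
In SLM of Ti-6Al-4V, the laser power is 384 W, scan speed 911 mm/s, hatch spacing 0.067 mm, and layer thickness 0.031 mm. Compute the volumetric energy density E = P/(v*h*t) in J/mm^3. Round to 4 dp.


E = 384 / (911*0.067*0.031) = 202.9441 J/mm^3


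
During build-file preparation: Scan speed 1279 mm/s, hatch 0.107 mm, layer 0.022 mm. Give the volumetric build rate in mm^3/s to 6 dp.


Rate = 1279 * 0.107 * 0.022 = 3.010766 mm^3/s


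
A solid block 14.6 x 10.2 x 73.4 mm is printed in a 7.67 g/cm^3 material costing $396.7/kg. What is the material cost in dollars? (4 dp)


V = 14.6 * 10.2 * 73.4 = 10930.728 mm^3 = 10.930728 cm^3
Mass = 10.930728 * 7.67 / 1000 = 0.08383868 kg
Cost = 0.08383868 * 396.7 = 33.2588 $


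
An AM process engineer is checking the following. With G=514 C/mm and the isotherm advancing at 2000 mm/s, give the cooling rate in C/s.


CR = 514 * 2000 = 1028000 C/s


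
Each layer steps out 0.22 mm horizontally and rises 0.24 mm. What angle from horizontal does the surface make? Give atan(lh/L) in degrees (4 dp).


angle = atan(0.24/0.22) = 47.4896 degrees


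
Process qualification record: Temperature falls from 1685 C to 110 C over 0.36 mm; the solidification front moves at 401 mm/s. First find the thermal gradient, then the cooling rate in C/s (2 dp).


G = (1685-110)/0.36 = 4375.0 C/mm
CR = 4375.0 * 401 = 1754375.0 C/s


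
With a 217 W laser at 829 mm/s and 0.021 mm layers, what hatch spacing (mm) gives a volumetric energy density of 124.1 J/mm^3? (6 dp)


h = 217 / (124.1*829*0.021) = 0.100442 mm


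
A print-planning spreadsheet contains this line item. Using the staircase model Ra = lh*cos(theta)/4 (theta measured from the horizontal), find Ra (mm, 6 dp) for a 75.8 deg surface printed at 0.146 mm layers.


Ra = 0.146 * cos(75.8) / 4 = 0.008954 mm


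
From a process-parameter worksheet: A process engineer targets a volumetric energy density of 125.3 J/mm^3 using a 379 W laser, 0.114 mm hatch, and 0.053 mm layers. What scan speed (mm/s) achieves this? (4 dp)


v = 379 / (125.3*0.114*0.053) = 500.6191 mm/s


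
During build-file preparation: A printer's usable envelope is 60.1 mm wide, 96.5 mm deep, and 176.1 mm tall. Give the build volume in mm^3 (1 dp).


V = 60.1 * 96.5 * 176.1 = 1021318.4 mm^3


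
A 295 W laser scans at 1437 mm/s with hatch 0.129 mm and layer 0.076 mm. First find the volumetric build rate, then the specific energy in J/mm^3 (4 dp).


Build rate = 1437 * 0.129 * 0.076 = 14.088348 mm^3/s
SE = 295 / 14.088348 = 20.9393 J/mm^3


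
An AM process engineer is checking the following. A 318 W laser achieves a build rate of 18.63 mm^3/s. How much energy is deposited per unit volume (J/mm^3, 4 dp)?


SE = 318 / 18.63 = 17.0692 J/mm^3


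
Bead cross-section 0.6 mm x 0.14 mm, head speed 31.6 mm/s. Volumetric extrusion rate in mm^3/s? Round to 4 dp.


Rate = 0.6 * 0.14 * 31.6 = 2.6544 mm^3/s


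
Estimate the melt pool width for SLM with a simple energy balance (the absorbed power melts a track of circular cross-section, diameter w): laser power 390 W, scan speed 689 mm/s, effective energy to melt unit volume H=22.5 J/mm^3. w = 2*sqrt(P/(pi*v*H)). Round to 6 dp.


w = 2*sqrt(390/(pi*689*22.5)) = 0.178973 mm


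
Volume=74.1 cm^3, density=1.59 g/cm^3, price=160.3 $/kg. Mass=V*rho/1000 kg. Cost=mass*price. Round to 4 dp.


Mass = 74.1*1.59/1000 = 0.117819 kg
Cost = 0.117819 * 160.3 = 18.8864 $


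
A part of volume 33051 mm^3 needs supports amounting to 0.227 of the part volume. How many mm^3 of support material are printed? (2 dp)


V_support = 33051 * 0.227 = 7502.58 mm^3


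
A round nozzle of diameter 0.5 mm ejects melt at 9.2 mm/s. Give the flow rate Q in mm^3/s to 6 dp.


A = pi*(0.5/2)^2 = 0.19634954 mm^2
Q = 0.19634954 * 9.2 = 1.806416 mm^3/s


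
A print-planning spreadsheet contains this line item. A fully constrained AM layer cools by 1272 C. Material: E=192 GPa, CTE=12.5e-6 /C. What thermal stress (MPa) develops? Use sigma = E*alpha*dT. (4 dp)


sigma = 192*1000 * 12.5e-6 * 1272 = 3052.8 MPa


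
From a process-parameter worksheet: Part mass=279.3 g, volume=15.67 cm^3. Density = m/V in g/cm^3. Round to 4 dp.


rho = 279.3 / 15.67 = 17.8239 g/cm^3


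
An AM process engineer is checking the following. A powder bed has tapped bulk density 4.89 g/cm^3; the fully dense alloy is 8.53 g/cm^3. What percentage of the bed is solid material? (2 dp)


Packing = (4.89/8.53)*100 = 57.33 %


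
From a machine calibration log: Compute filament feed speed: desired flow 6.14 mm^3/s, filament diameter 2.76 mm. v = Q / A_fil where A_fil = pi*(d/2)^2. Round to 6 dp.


A = pi*(2.76/2)^2 = 5.982849
v = 6.14 / 5.982849 = 1.026267 mm/s


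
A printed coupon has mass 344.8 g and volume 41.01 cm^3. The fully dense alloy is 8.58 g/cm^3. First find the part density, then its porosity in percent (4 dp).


rho_part = 344.8 / 41.01 = 8.40770544 g/cm^3
Porosity = (1 - 8.40770544/8.58)*100 = 2.0081 %


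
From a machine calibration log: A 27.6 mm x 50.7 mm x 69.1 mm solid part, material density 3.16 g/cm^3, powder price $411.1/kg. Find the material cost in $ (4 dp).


V = 27.6 * 50.7 * 69.1 = 96693.012 mm^3 = 96.693012 cm^3
Mass = 96.693012 * 3.16 / 1000 = 0.30554992 kg
Cost = 0.30554992 * 411.1 = 125.6116 $


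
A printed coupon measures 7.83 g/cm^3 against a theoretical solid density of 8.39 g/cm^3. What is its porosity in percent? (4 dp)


Porosity = (1-7.83/8.39)*100 = 6.6746 %


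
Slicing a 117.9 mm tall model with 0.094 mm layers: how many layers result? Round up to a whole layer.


Layers = ceil(117.9/0.094) = 1255


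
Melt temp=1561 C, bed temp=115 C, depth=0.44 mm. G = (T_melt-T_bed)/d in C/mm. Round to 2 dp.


G = (1561-115)/0.44 = 3286.36 C/mm


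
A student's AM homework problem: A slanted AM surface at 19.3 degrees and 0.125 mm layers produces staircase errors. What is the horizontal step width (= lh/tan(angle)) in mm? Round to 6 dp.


step = 0.125 / tan(19.3) = 0.356944 mm


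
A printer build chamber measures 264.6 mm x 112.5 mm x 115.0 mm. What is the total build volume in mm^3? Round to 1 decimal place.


V = 264.6 * 112.5 * 115.0 = 3423262.5 mm^3


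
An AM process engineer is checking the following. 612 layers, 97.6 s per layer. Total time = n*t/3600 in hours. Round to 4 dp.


t = 612 * 97.6 / 3600 = 16.592 hrs


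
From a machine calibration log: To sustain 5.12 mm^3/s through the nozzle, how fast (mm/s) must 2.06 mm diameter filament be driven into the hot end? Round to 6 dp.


A = pi*(2.06/2)^2 = 3.332916
v = 5.12 / 3.332916 = 1.536192 mm/s


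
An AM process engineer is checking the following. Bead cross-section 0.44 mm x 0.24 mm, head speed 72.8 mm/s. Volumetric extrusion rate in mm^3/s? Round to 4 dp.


Rate = 0.44 * 0.24 * 72.8 = 7.6877 mm^3/s


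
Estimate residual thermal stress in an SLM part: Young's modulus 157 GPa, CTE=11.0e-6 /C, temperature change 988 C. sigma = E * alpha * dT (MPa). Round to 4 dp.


sigma = 157*1000 * 11.0e-6 * 988 = 1706.276 MPa


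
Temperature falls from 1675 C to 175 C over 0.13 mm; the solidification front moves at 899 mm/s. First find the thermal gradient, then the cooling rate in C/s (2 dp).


G = (1675-175)/0.13 = 11538.46153846 C/mm
CR = 11538.46153846 * 899 = 10373076.92 C/s


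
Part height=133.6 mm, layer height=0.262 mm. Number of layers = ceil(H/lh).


Layers = ceil(133.6/0.262) = 510


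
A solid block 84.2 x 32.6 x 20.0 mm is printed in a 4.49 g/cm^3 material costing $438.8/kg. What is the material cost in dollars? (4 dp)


V = 84.2 * 32.6 * 20.0 = 54898.4 mm^3 = 54.8984 cm^3
Mass = 54.8984 * 4.49 / 1000 = 0.24649382 kg
Cost = 0.24649382 * 438.8 = 108.1615 $


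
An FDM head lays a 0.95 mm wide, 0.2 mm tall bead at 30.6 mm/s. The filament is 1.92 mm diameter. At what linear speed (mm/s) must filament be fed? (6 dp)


Q = 0.95 * 0.2 * 30.6 = 5.814 mm^3/s
A_fil = pi*(1.92/2)^2 = 2.89529179 mm^2
v_feed = 5.814 / 2.89529179 = 2.008088 mm/s


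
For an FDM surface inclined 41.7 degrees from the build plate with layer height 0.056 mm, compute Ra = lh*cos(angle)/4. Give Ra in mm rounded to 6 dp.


Ra = 0.056 * cos(41.7) / 4 = 0.010453 mm


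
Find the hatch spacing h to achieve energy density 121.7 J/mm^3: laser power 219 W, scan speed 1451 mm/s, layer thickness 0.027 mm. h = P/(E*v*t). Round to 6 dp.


h = 219 / (121.7*1451*0.027) = 0.045933 mm


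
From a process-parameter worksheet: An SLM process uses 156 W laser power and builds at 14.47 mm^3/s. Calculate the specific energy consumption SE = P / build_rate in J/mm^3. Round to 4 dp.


SE = 156 / 14.47 = 10.7809 J/mm^3


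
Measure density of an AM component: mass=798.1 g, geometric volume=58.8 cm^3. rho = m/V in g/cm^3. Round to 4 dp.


rho = 798.1 / 58.8 = 13.5731 g/cm^3


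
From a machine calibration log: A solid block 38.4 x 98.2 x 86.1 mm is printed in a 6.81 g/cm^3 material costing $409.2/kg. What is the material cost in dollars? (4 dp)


V = 38.4 * 98.2 * 86.1 = 324672.768 mm^3 = 324.672768 cm^3
Mass = 324.672768 * 6.81 / 1000 = 2.21102155 kg
Cost = 2.21102155 * 409.2 = 904.75 $


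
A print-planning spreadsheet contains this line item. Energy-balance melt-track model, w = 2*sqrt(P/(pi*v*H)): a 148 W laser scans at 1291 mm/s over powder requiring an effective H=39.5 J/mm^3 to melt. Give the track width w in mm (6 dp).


w = 2*sqrt(148/(pi*1291*39.5)) = 0.060789 mm


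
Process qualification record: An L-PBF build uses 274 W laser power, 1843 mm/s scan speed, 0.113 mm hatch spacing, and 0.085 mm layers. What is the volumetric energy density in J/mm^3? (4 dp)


E = 274 / (1843*0.113*0.085) = 15.4785 J/mm^3


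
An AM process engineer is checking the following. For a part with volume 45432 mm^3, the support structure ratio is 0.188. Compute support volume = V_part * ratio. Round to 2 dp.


V_support = 45432 * 0.188 = 8541.22 mm^3


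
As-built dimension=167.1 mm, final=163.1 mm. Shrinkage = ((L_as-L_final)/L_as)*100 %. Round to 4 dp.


Shrinkage = ((167.1-163.1)/167.1)*100 = 2.3938 %


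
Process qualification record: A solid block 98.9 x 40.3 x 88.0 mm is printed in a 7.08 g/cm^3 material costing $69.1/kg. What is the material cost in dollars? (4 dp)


V = 98.9 * 40.3 * 88.0 = 350738.96 mm^3 = 350.73896 cm^3
Mass = 350.73896 * 7.08 / 1000 = 2.48323184 kg
Cost = 2.48323184 * 69.1 = 171.5913 $


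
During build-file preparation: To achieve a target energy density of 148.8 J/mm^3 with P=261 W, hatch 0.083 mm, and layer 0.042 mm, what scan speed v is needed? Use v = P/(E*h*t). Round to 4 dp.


v = 261 / (148.8*0.083*0.042) = 503.1647 mm/s


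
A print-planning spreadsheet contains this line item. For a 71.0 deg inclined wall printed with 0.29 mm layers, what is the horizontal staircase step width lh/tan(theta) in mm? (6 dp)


step = 0.29 / tan(71.0) = 0.099855 mm


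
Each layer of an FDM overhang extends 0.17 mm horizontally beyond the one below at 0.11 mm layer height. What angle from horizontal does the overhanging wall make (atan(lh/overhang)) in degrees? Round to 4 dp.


angle = atan(0.11/0.17) = 32.9052 degrees


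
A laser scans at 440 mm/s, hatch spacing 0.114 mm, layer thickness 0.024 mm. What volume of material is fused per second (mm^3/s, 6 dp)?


Rate = 440 * 0.114 * 0.024 = 1.20384 mm^3/s


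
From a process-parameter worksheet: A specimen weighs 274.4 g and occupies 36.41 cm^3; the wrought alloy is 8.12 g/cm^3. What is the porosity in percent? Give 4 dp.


rho_part = 274.4 / 36.41 = 7.5363911 g/cm^3
Porosity = (1 - 7.5363911/8.12)*100 = 7.1873 %


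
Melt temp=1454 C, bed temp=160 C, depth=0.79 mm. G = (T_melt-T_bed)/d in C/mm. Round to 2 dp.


G = (1454-160)/0.79 = 1637.97 C/mm


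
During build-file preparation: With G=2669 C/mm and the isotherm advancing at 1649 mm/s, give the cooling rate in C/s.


CR = 2669 * 1649 = 4401181 C/s


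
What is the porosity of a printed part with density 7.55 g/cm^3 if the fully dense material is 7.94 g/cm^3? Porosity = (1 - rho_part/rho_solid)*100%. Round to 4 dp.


Porosity = (1-7.55/7.94)*100 = 4.9118 %


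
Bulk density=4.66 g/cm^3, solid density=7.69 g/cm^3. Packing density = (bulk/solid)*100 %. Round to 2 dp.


Packing = (4.66/7.69)*100 = 60.6 %


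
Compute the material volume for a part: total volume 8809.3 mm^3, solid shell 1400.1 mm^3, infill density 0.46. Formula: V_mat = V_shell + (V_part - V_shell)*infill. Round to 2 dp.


V_infill = (8809.3 - 1400.1) * 0.46 = 3408.23
V_total = 1400.1 + 3408.23 = 4808.33 mm^3


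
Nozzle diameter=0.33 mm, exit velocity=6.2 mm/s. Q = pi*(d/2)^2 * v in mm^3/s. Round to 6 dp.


A = pi*(0.33/2)^2 = 0.08552986 mm^2
Q = 0.08552986 * 6.2 = 0.530285 mm^3/s


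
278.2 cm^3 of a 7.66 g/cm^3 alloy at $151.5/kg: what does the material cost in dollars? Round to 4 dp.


Mass = 278.2*7.66/1000 = 2.131012 kg
Cost = 2.131012 * 151.5 = 322.8483 $


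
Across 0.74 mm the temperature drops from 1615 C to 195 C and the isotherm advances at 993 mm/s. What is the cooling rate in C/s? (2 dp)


G = (1615-195)/0.74 = 1918.91891892 C/mm
CR = 1918.91891892 * 993 = 1905486.49 C/s


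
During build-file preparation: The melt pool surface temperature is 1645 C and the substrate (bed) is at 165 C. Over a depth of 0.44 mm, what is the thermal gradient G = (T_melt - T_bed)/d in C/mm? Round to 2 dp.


G = (1645-165)/0.44 = 3363.64 C/mm


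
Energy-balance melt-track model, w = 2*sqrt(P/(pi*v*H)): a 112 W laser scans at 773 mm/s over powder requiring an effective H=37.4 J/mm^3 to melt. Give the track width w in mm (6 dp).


w = 2*sqrt(112/(pi*773*37.4)) = 0.070233 mm


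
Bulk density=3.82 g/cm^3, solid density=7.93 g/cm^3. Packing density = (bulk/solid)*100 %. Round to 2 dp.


Packing = (3.82/7.93)*100 = 48.17 %


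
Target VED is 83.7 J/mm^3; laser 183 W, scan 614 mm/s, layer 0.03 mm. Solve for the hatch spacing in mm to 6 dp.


h = 183 / (83.7*614*0.03) = 0.118696 mm


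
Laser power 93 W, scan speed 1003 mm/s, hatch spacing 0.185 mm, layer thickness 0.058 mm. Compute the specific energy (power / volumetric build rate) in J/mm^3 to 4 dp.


Build rate = 1003 * 0.185 * 0.058 = 10.76219 mm^3/s
SE = 93 / 10.76219 = 8.6414 J/mm^3


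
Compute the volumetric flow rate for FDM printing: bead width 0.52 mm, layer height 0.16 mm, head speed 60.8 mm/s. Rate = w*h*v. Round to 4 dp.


Rate = 0.52 * 0.16 * 60.8 = 5.0586 mm^3/s


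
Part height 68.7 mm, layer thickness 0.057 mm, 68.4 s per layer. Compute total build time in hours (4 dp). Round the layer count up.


Layers = ceil(68.7/0.057) = 1206
t = 1206 * 68.4 / 3600 = 22.914 hrs


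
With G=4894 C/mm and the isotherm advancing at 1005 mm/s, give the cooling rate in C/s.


CR = 4894 * 1005 = 4918470 C/s
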